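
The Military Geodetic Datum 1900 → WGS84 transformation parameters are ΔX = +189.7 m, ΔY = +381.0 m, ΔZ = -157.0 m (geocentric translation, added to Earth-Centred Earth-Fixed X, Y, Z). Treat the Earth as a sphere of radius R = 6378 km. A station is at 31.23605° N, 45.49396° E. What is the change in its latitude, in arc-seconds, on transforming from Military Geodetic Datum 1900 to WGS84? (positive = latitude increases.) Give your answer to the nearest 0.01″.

Δφ = -11.13″

sin φ = 0.518565, cos φ = 0.855038, sin λ = 0.713177, cos λ = 0.700984.
North component: ΔN = −sin φ cos λ·ΔX − sin φ sin λ·ΔY + cos φ·ΔZ = −(0.518565)(0.700984)(189.7) − (0.518565)(0.713177)(381.0) + (0.855038)(-157.0) = -344.10 m.
1° of latitude spans πR/180 = 111317 m, so Δφ = -344.10 / 111317 × 3600 = -11.128″.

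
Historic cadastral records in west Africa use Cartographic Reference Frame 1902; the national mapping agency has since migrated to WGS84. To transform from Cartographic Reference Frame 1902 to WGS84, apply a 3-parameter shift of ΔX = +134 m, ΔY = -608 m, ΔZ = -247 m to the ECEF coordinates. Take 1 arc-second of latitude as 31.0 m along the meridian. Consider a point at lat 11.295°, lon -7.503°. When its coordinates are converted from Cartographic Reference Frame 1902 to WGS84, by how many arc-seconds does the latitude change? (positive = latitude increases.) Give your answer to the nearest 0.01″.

sin φ = 0.195861, cos φ = 0.980632, sin λ = -0.130578, cos λ = 0.991438.
North component: ΔN = −sin φ cos λ·ΔX − sin φ sin λ·ΔY + cos φ·ΔZ = −(0.195861)(0.991438)(134) − (0.195861)(-0.130578)(-608) + (0.980632)(-247) = -283.79 m.
1° of latitude spans 3600 × 31.00 = 111600 m, so Δφ = -283.79 / 111600 × 3600 = -9.154″.

Δφ = -9.15″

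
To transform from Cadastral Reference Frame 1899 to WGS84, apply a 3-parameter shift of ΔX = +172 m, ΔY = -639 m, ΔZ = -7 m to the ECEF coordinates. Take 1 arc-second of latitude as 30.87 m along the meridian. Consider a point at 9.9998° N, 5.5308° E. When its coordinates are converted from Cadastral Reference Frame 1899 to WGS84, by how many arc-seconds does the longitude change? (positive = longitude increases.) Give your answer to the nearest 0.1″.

Δλ = -21.5″

sin φ = 0.173645, cos φ = 0.984808, sin λ = 0.096381, cos λ = 0.995345.
East component: ΔE = −sin λ·ΔX + cos λ·ΔY = −(0.096381)(172) + (0.995345)(-639) = -652.60 m.
1° of latitude spans 3600 × 30.87 = 111132 m; at latitude φ, 1° of longitude spans that × cos φ = 109443.7 m, so Δλ = -652.60 / 109443.7 × 3600 = -21.466″.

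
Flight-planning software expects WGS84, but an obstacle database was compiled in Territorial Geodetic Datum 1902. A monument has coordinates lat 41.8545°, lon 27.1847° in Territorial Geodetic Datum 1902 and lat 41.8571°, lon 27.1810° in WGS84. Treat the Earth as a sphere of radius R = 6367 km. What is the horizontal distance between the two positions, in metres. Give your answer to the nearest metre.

421 m

Δφ = 41.8571° − 41.8545° = +0.0026°; Δλ = 27.1810° − 27.1847° = -0.0037°.
1° along a meridian = πR/180 = 111125 m.
ΔN = Δφ × 111125 = 288.9 m; ΔE = Δλ × 111125 × cos(41.8545°) = -0.0037 × 111125 × 0.744842 = -306.3 m.
Distance = √(ΔE² + ΔN²) = √((-306.3)² + 288.9²) = 421.0 m.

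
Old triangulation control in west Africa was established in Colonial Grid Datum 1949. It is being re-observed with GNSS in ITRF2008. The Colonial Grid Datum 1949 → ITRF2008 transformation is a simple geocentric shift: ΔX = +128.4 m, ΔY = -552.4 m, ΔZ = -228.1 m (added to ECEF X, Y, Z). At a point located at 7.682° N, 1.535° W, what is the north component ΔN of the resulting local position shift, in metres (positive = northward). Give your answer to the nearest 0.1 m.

ΔN = -245.2 m

At φ = 7.682°, λ = -1.535°: sin φ = 0.133675, cos φ = 0.991025, sin λ = -0.026788, cos λ = 0.999641.
ΔN = −sin φ cos λ·ΔX − sin φ sin λ·ΔY + cos φ·ΔZ = −(0.133675)(0.999641)(128.4) − (0.133675)(-0.026788)(-552.4) + (0.991025)(-228.1) = -245.19 m.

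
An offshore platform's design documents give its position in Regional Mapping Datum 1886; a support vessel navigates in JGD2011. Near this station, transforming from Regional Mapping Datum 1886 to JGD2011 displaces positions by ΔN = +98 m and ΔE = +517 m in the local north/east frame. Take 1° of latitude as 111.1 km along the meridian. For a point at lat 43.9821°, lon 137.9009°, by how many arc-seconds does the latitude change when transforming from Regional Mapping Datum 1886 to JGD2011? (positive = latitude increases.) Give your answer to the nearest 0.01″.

Δφ = 3.18″

1° of latitude = 111.1 km, so Δφ = 98.0 / 111100 = 0.0008821° = 3.176″.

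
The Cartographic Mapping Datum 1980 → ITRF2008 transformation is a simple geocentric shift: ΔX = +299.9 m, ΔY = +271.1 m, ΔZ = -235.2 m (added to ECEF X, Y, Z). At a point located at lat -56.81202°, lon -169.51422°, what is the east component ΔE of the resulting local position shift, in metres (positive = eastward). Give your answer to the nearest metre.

ΔE = -212 m

The local east axis at (φ, λ) is (−sin λ, cos λ, 0), so ΔE = −sin(-169.51422°)·299.9 + cos(-169.51422°)·271.1 = -211.99 m.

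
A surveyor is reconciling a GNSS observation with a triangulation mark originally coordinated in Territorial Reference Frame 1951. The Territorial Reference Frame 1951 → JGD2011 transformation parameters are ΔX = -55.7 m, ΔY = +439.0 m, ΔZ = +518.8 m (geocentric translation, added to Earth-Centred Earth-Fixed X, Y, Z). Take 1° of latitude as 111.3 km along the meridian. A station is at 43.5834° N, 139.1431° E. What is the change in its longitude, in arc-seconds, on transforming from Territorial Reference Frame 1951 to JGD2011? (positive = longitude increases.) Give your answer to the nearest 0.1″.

Δλ = -13.2″

sin φ = 0.689410, cos φ = 0.724372, sin λ = 0.654172, cos λ = -0.756346.
East component: ΔE = −sin λ·ΔX + cos λ·ΔY = −(0.654172)(-55.7) + (-0.756346)(439.0) = -295.60 m.
1° of latitude spans 111300 m; at latitude φ, 1° of longitude spans that × cos φ = 80622.6 m, so Δλ = -295.60 / 80622.6 × 3600 = -13.199″.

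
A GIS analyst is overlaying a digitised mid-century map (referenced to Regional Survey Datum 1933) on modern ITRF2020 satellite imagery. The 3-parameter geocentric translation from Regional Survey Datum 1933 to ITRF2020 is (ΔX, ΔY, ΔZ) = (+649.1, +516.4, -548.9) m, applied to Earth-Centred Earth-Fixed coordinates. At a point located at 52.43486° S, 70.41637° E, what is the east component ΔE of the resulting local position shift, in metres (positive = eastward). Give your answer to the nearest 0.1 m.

ΔE = -438.5 m

At φ = -52.43486°, λ = 70.41637°: sin φ = -0.792661, cos φ = 0.609663, sin λ = 0.942153, cos λ = 0.335182.
ΔE = −sin λ·ΔX + cos λ·ΔY = −(0.942153)·(649.1) + (0.335182)·(516.4) = -438.46 m.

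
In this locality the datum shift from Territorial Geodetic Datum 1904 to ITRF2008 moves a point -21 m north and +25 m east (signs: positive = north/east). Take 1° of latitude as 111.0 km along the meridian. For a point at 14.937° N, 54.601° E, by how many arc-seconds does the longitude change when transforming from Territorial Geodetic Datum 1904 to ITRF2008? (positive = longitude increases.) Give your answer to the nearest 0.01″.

Δλ = 0.84″

At latitude 14.937°, cos φ = 0.966210.
1° of longitude at this latitude = 111.0 × cos φ = 107.25 km, so Δλ = 25.0 / 107249.3 = 0.0002331° = 0.839″.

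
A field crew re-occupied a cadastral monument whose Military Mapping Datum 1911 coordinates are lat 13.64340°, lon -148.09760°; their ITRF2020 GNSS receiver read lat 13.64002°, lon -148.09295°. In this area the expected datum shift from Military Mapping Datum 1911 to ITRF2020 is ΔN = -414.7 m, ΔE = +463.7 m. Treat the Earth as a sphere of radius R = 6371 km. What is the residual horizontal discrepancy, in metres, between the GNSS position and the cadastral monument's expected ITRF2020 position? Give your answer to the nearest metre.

55 m

Observed coordinate differences: Δφ = -0.00338°, Δλ = +0.00465°.
Converting to metres (1° lat = 111195 m, cos φ = 0.971783): observed ΔN = -375.8 m, observed ΔE = 502.5 m.
Subtracting the expected shift leaves a residual of -375.8 − (-414.7) = 38.9 m north and 502.5 − (463.7) = 38.8 m east.
Residual distance = √(38.9² + 38.8²) = 54.9 m.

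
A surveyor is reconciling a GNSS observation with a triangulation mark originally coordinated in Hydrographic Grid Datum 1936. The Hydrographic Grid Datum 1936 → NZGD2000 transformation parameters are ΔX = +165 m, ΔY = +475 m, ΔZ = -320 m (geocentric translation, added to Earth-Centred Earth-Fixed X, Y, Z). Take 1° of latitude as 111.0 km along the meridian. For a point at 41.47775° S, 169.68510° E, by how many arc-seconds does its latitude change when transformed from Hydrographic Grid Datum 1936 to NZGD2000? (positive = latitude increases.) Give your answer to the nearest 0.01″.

Δφ = -9.44″

sin φ = -0.662329, cos φ = 0.749213, sin λ = 0.179058, cos λ = -0.983839.
North component: ΔN = −sin φ cos λ·ΔX − sin φ sin λ·ΔY + cos φ·ΔZ = −(-0.662329)(-0.983839)(165) − (-0.662329)(0.179058)(475) + (0.749213)(-320) = -290.93 m.
1° of latitude spans 111000 m, so Δφ = -290.93 / 111000 × 3600 = -9.436″.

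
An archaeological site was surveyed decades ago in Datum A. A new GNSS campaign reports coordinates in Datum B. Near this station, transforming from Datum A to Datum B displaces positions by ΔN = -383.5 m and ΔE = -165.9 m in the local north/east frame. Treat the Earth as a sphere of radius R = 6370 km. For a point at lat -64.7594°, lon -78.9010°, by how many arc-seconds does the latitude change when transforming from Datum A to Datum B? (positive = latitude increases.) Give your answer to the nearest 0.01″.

Δφ = -12.42″

On a sphere of radius R, 1 rad of latitude = R, so Δφ = ΔN / R = -383.5 / 6370000 = -6.0204e-05 rad = -12.418″.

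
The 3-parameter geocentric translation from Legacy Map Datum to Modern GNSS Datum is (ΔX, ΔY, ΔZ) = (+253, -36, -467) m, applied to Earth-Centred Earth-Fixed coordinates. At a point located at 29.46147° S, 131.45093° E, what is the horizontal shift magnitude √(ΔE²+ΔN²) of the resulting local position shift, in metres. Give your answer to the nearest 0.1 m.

528.9 m

At φ = -29.46147°, λ = 131.45093°: sin φ = -0.491838, cos φ = 0.870687, sin λ = 0.749523, cos λ = -0.661978.
ΔE = −sin λ·ΔX + cos λ·ΔY = −(0.749523)·(253) + (-0.661978)·(-36) = -165.80 m.
ΔN = −sin φ cos λ·ΔX − sin φ sin λ·ΔY + cos φ·ΔZ = −(-0.491838)(-0.661978)(253) − (-0.491838)(0.749523)(-36) + (0.870687)(-467) = -502.26 m.
Horizontal magnitude = √(ΔE² + ΔN²) = √((-165.80)² + (-502.26)²) = 528.91 m.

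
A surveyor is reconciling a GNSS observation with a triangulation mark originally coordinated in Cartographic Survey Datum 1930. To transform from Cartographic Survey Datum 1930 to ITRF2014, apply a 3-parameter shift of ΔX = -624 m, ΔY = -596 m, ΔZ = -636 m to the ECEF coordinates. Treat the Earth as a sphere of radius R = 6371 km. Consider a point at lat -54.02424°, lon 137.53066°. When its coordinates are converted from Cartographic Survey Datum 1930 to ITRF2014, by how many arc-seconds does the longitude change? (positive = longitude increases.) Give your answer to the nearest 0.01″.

Δλ = 47.45″

sin φ = -0.809266, cos φ = 0.587443, sin λ = 0.675196, cos λ = -0.737639.
East component: ΔE = −sin λ·ΔX + cos λ·ΔY = −(0.675196)(-624) + (-0.737639)(-596) = 860.95 m.
1° of latitude spans πR/180 = 111195 m; at latitude φ, 1° of longitude spans that × cos φ = 65320.7 m, so Δλ = 860.95 / 65320.7 × 3600 = 47.450″.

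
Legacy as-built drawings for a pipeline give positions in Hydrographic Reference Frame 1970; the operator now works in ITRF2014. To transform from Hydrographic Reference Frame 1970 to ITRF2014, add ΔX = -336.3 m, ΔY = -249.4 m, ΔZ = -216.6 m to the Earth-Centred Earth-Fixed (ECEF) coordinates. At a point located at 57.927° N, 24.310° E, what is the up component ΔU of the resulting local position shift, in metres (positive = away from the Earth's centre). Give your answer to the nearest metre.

At φ = 57.927°, λ = 24.310°: sin φ = 0.847372, cos φ = 0.530999, sin λ = 0.411673, cos λ = 0.911331.
ΔU = cos φ cos λ·ΔX + cos φ sin λ·ΔY + sin φ·ΔZ = (0.530999)(0.911331)(-336.3) + (0.530999)(0.411673)(-249.4) + (0.847372)(-216.6) = -400.80 m.

ΔU = -401 m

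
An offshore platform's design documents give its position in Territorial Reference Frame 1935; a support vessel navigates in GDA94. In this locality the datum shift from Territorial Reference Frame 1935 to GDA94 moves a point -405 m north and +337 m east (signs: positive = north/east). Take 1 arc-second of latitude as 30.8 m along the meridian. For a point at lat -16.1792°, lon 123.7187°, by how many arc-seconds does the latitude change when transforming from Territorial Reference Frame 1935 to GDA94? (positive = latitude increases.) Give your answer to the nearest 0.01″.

Δφ = -13.15″

1″ of latitude = 30.80 m, so Δφ = -405.0 / 30.80 = -13.149″.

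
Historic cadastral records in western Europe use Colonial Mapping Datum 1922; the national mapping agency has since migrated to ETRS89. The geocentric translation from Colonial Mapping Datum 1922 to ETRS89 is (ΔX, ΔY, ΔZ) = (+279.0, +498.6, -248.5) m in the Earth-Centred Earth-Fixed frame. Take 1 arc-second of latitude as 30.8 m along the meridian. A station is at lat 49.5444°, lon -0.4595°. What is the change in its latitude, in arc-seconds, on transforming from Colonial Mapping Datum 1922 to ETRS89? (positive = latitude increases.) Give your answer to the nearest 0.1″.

Δφ = -12.0″

sin φ = 0.760909, cos φ = 0.648859, sin λ = -0.008020, cos λ = 0.999968.
North component: ΔN = −sin φ cos λ·ΔX − sin φ sin λ·ΔY + cos φ·ΔZ = −(0.760909)(0.999968)(279.0) − (0.760909)(-0.008020)(498.6) + (0.648859)(-248.5) = -370.49 m.
1° of latitude spans 3600 × 30.80 = 110880 m, so Δφ = -370.49 / 110880 × 3600 = -12.029″.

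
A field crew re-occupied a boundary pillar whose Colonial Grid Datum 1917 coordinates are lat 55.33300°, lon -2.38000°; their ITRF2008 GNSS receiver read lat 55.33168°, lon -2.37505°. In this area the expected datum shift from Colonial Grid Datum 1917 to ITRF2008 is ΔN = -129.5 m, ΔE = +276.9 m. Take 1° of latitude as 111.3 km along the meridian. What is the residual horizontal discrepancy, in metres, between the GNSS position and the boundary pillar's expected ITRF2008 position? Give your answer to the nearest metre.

Observed coordinate differences: Δφ = -0.00132°, Δλ = +0.00495°.
Converting to metres (1° lat = 111300 m, cos φ = 0.568806): observed ΔN = -146.9 m, observed ΔE = 313.4 m.
Subtracting the expected shift leaves a residual of -146.9 − (-129.5) = -17.4 m north and 313.4 − (276.9) = 36.5 m east.
Residual distance = √((-17.4)² + 36.5²) = 40.4 m.

40 m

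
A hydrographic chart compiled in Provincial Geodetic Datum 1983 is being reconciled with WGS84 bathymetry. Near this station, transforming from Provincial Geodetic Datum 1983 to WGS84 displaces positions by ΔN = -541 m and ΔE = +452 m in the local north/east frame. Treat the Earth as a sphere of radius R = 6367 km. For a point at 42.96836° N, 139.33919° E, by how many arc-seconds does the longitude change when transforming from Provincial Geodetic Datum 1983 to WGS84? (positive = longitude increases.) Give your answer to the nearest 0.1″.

At latitude 42.96836°, cos φ = 0.731730.
One radian of longitude at latitude φ spans R cos φ, so Δλ = ΔE / (R cos φ) = 452.0 / (6367000 × 0.731730) = 9.7018e-05 rad = 20.011″.

Δλ = 20.0″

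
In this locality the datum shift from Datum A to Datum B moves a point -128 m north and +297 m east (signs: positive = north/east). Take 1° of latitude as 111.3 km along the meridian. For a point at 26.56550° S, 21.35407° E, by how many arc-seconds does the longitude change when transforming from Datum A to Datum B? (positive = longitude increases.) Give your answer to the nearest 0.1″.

Δλ = 10.7″

At latitude -26.56550°, cos φ = 0.894424.
1° of longitude at this latitude = 111.3 × cos φ = 99.55 km, so Δλ = 297.0 / 99549.4 = 0.0029834° = 10.740″.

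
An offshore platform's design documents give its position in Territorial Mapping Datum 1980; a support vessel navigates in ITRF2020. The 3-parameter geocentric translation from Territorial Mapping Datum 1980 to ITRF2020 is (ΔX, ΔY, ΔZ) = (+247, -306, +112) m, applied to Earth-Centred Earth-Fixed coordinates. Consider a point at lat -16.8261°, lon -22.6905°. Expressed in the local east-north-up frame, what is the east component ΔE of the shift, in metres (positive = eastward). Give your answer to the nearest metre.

ΔE = -187 m

At φ = -16.8261°, λ = -22.6905°: sin φ = -0.289468, cos φ = 0.957188, sin λ = -0.385753, cos λ = 0.922602.
ΔE = −sin λ·ΔX + cos λ·ΔY = −(-0.385753)·(247) + (0.922602)·(-306) = -187.04 m.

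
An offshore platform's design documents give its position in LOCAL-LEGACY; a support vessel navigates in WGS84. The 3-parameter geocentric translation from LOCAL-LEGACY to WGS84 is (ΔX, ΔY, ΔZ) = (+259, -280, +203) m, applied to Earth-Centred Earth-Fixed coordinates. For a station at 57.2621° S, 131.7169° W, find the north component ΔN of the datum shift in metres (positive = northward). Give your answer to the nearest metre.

The local north axis is (−sin φ cos λ, −sin φ sin λ, cos φ), giving ΔN = -144.974 + 175.804 + 109.782 = 140.61 m.

ΔN = 141 m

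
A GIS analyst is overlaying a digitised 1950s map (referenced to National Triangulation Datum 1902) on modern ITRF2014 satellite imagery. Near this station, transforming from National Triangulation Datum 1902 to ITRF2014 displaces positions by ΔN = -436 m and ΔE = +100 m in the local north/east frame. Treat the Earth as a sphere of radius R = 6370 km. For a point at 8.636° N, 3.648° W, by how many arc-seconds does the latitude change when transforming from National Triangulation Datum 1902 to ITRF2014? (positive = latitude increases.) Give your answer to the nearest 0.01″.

Δφ = -14.12″

On a sphere of radius R, 1 rad of latitude = R, so Δφ = ΔN / R = -436.0 / 6370000 = -6.8446e-05 rad = -14.118″.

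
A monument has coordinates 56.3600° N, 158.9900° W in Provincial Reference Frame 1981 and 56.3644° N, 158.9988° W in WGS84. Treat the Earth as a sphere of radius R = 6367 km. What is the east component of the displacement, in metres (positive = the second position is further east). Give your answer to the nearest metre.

Δφ = 56.3644° − 56.3600° = +0.0044°; Δλ = -158.9988° − -158.9900° = -0.0088°.
1° along a meridian = πR/180 = 111125 m.
ΔN = Δφ × 111125 = 489.0 m; ΔE = Δλ × 111125 × cos(56.3600°) = -0.0088 × 111125 × 0.553973 = -541.7 m.

ΔE = -542 m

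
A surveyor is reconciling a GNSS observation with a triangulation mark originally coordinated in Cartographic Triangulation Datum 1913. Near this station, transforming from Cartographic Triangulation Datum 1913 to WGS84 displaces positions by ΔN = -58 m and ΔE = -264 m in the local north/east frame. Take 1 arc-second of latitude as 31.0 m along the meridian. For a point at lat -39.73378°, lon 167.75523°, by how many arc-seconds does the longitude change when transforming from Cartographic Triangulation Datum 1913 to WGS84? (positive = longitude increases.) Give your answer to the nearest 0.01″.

At latitude -39.73378°, cos φ = 0.769023.
1″ of longitude at this latitude = 31.00 × cos φ = 23.8397 m, so Δλ = -264.0 / 23.8397 = -11.074″.

Δλ = -11.07″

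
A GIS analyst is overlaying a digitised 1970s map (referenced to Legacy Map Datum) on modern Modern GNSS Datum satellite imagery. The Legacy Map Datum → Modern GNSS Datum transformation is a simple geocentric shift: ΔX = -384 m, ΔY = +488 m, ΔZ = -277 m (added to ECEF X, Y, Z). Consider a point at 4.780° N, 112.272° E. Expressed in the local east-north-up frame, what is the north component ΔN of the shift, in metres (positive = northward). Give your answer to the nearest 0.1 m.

ΔN = -325.8 m

At φ = 4.780°, λ = 112.272°: sin φ = 0.083330, cos φ = 0.996522, sin λ = 0.925395, cos λ = -0.379004.
ΔN = −sin φ cos λ·ΔX − sin φ sin λ·ΔY + cos φ·ΔZ = −(0.083330)(-0.379004)(-384) − (0.083330)(0.925395)(488) + (0.996522)(-277) = -325.80 m.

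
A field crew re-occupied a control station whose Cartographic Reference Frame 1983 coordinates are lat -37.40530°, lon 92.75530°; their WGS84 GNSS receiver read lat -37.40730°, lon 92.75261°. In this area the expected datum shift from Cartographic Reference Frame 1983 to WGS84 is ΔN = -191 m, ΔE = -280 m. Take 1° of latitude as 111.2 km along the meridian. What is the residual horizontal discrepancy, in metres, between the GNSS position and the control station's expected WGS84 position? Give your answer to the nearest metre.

53 m

Observed coordinate differences: Δφ = -0.00200°, Δλ = -0.00269°.
Converting to metres (1° lat = 111200 m, cos φ = 0.794358): observed ΔN = -222.4 m, observed ΔE = -237.6 m.
Subtracting the expected shift leaves a residual of -222.4 − (-191) = -31.4 m north and -237.6 − (-280) = 42.4 m east.
Residual distance = √((-31.4)² + 42.4²) = 52.7 m.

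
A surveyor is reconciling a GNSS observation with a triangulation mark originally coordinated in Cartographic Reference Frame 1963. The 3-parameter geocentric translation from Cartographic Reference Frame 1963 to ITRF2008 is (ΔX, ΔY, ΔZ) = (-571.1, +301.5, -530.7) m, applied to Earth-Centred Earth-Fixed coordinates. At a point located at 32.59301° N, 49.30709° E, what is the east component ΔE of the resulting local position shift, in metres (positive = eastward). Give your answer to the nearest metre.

The local east axis at (φ, λ) is (−sin λ, cos λ, 0), so ΔE = −sin(49.30709°)·(-571.1) + cos(49.30709°)·301.5 = 629.60 m.

ΔE = 630 m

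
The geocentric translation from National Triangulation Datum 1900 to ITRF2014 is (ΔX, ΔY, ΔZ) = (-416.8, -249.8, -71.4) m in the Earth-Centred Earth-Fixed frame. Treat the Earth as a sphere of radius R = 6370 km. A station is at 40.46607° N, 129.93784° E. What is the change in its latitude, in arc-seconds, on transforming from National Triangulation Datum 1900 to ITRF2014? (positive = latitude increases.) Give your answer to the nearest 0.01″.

Δφ = -3.36″

sin φ = 0.648998, cos φ = 0.760790, sin λ = 0.766741, cos λ = -0.641956.
North component: ΔN = −sin φ cos λ·ΔX − sin φ sin λ·ΔY + cos φ·ΔZ = −(0.648998)(-0.641956)(-416.8) − (0.648998)(0.766741)(-249.8) + (0.760790)(-71.4) = -103.67 m.
1° of latitude spans πR/180 = 111177 m, so Δφ = -103.67 / 111177 × 3600 = -3.357″.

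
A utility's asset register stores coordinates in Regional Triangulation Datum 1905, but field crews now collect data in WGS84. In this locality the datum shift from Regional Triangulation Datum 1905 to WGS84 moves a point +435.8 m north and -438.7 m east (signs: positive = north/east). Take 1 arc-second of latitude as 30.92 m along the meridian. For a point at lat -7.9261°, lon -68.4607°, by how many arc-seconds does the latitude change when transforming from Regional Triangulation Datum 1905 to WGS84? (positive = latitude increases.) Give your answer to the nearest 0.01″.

1″ of latitude = 30.92 m, so Δφ = 435.8 / 30.92 = 14.094″.

Δφ = 14.09″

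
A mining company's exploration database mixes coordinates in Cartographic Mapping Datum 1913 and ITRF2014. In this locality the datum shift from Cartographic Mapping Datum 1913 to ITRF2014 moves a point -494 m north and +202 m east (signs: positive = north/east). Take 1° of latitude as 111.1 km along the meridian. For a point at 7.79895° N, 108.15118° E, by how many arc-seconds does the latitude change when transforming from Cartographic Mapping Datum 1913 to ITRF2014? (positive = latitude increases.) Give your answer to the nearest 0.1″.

Δφ = -16.0″

1° of latitude = 111.1 km, so Δφ = -494.0 / 111100 = -0.0044464° = -16.007″.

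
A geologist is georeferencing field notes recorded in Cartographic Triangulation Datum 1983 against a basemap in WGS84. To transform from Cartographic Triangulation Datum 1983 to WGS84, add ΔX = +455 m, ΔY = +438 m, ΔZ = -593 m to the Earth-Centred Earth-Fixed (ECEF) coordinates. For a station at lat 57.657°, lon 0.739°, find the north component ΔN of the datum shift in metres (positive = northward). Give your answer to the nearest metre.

ΔN = -706 m

The local north axis is (−sin φ cos λ, −sin φ sin λ, cos φ), giving ΔN = -384.380 − 4.773 − 317.247 = -706.40 m.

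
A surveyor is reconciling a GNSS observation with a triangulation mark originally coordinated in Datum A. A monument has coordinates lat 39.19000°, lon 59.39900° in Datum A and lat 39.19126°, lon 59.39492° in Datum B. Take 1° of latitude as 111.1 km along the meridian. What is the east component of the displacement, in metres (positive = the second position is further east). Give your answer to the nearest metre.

ΔE = -351 m

Δφ = 39.19126° − 39.19000° = +0.00126°; Δλ = 59.39492° − 59.39900° = -0.00408°.
ΔN = Δφ × 111100 = 140.0 m; ΔE = Δλ × 111100 × cos(39.19000°) = -0.00408 × 111100 × 0.775055 = -351.3 m.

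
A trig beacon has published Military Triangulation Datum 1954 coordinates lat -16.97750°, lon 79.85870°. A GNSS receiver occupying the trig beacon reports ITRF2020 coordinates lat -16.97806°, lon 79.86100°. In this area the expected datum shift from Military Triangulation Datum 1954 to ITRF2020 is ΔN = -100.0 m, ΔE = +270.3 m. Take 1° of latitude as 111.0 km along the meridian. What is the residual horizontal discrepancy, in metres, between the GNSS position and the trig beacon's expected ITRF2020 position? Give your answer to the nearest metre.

46 m

Observed coordinate differences: Δφ = -0.00056°, Δλ = +0.00230°.
Converting to metres (1° lat = 111000 m, cos φ = 0.956419): observed ΔN = -62.2 m, observed ΔE = 244.2 m.
Subtracting the expected shift leaves a residual of -62.2 − (-100.0) = 37.8 m north and 244.2 − (270.3) = -26.1 m east.
Residual distance = √(37.8² + (-26.1)²) = 46.0 m.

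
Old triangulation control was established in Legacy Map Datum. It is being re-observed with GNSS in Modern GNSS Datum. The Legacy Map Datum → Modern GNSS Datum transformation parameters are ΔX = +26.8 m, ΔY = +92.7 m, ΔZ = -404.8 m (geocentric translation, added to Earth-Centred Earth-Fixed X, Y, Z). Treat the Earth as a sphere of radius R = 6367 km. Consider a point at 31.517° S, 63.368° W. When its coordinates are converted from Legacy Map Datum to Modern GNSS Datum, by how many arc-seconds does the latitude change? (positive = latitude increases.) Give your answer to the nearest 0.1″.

Δφ = -12.4″

sin φ = -0.522752, cos φ = 0.852485, sin λ = -0.893904, cos λ = 0.448258.
North component: ΔN = −sin φ cos λ·ΔX − sin φ sin λ·ΔY + cos φ·ΔZ = −(-0.522752)(0.448258)(26.8) − (-0.522752)(-0.893904)(92.7) + (0.852485)(-404.8) = -382.12 m.
1° of latitude spans πR/180 = 111125 m, so Δφ = -382.12 / 111125 × 3600 = -12.379″.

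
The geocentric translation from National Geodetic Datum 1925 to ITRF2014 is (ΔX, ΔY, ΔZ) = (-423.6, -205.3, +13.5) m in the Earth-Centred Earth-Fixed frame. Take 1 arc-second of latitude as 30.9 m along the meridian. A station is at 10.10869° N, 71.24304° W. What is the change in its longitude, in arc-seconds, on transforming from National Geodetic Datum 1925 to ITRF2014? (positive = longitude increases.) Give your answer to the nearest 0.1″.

sin φ = 0.175516, cos φ = 0.984477, sin λ = -0.946891, cos λ = 0.321554.
East component: ΔE = −sin λ·ΔX + cos λ·ΔY = −(-0.946891)(-423.6) + (0.321554)(-205.3) = -467.12 m.
1° of latitude spans 3600 × 30.90 = 111240 m; at latitude φ, 1° of longitude spans that × cos φ = 109513.2 m, so Δλ = -467.12 / 109513.2 × 3600 = -15.355″.

Δλ = -15.4″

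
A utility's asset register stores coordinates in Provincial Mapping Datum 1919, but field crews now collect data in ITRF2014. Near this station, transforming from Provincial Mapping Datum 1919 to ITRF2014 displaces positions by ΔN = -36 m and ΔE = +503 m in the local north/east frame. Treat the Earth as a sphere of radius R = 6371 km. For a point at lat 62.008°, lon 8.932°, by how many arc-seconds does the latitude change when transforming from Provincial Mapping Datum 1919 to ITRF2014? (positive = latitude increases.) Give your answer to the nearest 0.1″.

On a sphere of radius R, 1 rad of latitude = R, so Δφ = ΔN / R = -36.0 / 6371000 = -5.6506e-06 rad = -1.166″.

Δφ = -1.2″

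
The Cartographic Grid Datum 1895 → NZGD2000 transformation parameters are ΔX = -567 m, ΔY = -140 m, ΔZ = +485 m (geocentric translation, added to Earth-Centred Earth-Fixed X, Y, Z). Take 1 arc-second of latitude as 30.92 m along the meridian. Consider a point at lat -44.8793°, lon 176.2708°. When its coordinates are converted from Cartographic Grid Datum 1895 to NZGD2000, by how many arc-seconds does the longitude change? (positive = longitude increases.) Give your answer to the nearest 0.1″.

Δλ = 8.1″

sin φ = -0.705616, cos φ = 0.708595, sin λ = 0.065041, cos λ = -0.997883.
East component: ΔE = −sin λ·ΔX + cos λ·ΔY = −(0.065041)(-567) + (-0.997883)(-140) = 176.58 m.
1° of latitude spans 3600 × 30.92 = 111312 m; at latitude φ, 1° of longitude spans that × cos φ = 78875.1 m, so Δλ = 176.58 / 78875.1 × 3600 = 8.060″.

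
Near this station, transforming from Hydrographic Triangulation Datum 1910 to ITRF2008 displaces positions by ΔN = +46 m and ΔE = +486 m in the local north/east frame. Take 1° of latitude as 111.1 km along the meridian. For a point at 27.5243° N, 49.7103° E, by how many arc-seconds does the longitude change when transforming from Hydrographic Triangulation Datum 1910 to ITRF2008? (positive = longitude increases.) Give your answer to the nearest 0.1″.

At latitude 27.5243°, cos φ = 0.886815.
1° of longitude at this latitude = 111.1 × cos φ = 98.53 km, so Δλ = 486.0 / 98525.1 = 0.0049328° = 17.758″.

Δλ = 17.8″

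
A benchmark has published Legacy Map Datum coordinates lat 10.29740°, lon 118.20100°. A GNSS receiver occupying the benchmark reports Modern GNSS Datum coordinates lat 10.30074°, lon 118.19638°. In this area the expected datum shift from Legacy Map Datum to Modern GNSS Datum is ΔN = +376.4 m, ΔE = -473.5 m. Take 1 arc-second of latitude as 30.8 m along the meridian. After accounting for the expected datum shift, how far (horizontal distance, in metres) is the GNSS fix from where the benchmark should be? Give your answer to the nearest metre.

Observed coordinate differences: Δφ = +0.00334°, Δλ = -0.00462°.
Converting to metres (1° lat = 110880 m, cos φ = 0.983893): observed ΔN = 370.3 m, observed ΔE = -504.0 m.
Subtracting the expected shift leaves a residual of 370.3 − (376.4) = -6.1 m north and -504.0 − (-473.5) = -30.5 m east.
Residual distance = √((-6.1)² + (-30.5)²) = 31.1 m.

31 m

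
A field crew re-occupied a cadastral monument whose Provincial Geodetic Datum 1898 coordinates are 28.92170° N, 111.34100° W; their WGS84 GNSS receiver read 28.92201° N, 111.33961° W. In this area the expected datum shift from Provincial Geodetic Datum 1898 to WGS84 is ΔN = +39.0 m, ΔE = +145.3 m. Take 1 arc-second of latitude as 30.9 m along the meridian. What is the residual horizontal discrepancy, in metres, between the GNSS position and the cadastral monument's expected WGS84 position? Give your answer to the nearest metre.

Observed coordinate differences: Δφ = +0.00031°, Δλ = +0.00139°.
Converting to metres (1° lat = 111240 m, cos φ = 0.875281): observed ΔN = 34.5 m, observed ΔE = 135.3 m.
Subtracting the expected shift leaves a residual of 34.5 − (39.0) = -4.5 m north and 135.3 − (145.3) = -10.0 m east.
Residual distance = √((-4.5)² + (-10.0)²) = 10.9 m.

11 m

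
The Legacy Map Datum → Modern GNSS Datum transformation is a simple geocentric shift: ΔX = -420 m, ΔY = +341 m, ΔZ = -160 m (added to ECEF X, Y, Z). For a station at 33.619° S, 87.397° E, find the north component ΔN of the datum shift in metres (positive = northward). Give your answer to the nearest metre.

ΔN = 45 m

The local north axis is (−sin φ cos λ, −sin φ sin λ, cos φ), giving ΔN = -10.561 + 188.606 − 133.238 = 44.81 m.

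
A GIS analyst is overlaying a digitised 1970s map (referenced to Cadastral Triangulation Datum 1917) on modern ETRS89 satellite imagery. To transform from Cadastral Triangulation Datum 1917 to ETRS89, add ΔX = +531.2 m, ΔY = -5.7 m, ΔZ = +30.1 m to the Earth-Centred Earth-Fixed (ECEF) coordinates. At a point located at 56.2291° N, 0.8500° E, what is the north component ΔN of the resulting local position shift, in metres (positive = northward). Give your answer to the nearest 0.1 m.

ΔN = -424.7 m

The local north axis is (−sin φ cos λ, −sin φ sin λ, cos φ), giving ΔN = -441.520 + 0.070 + 16.732 = -424.72 m.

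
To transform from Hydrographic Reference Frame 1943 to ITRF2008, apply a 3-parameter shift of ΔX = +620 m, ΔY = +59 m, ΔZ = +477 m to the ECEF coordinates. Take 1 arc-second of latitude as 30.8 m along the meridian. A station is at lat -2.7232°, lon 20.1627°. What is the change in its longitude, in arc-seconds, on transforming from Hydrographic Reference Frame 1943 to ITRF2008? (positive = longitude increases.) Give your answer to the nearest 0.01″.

Δλ = -5.15″

sin φ = -0.047511, cos φ = 0.998871, sin λ = 0.344687, cos λ = 0.938718.
East component: ΔE = −sin λ·ΔX + cos λ·ΔY = −(0.344687)(620) + (0.938718)(59) = -158.32 m.
1° of latitude spans 3600 × 30.80 = 110880 m; at latitude φ, 1° of longitude spans that × cos φ = 110754.8 m, so Δλ = -158.32 / 110754.8 × 3600 = -5.146″.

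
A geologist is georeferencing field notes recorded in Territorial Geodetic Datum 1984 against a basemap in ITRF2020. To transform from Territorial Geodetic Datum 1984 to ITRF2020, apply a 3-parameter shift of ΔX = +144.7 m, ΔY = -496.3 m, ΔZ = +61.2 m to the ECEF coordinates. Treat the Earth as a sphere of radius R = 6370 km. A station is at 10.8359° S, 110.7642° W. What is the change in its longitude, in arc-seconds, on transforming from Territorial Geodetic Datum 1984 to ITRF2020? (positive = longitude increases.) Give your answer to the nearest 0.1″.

sin φ = -0.187997, cos φ = 0.982170, sin λ = -0.935047, cos λ = -0.354523.
East component: ΔE = −sin λ·ΔX + cos λ·ΔY = −(-0.935047)(144.7) + (-0.354523)(-496.3) = 311.25 m.
1° of latitude spans πR/180 = 111177 m; at latitude φ, 1° of longitude spans that × cos φ = 109195.1 m, so Δλ = 311.25 / 109195.1 × 3600 = 10.261″.

Δλ = 10.3″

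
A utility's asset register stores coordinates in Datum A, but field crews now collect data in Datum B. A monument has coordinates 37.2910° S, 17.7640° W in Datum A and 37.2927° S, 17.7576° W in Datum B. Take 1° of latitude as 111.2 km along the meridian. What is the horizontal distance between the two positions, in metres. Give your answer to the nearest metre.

597 m

Δφ = -37.2927° − -37.2910° = -0.0017°; Δλ = -17.7576° − -17.7640° = +0.0064°.
ΔN = Δφ × 111200 = -189.0 m; ΔE = Δλ × 111200 × cos(-37.2910°) = +0.0064 × 111200 × 0.795569 = 566.2 m.
Distance = √(ΔE² + ΔN²) = √(566.2² + (-189.0)²) = 596.9 m.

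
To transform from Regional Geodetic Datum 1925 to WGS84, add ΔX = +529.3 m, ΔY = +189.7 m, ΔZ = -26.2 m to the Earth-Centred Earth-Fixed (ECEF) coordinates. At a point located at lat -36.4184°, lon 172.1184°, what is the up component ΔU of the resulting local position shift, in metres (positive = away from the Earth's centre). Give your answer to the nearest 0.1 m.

ΔU = -385.4 m

At φ = -36.4184°, λ = 172.1184°: sin φ = -0.593677, cos φ = 0.804703, sin λ = 0.137126, cos λ = -0.990554.
ΔU = cos φ cos λ·ΔX + cos φ sin λ·ΔY + sin φ·ΔZ = (0.804703)(-0.990554)(529.3) + (0.804703)(0.137126)(189.7) + (-0.593677)(-26.2) = -385.42 m.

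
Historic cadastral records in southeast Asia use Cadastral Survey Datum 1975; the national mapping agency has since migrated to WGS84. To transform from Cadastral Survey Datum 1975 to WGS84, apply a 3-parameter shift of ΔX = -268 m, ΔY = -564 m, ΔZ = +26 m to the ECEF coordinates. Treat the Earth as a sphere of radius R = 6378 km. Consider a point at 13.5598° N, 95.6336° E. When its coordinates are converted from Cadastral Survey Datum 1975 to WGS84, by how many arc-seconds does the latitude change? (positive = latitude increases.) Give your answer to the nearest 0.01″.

Δφ = 4.87″

sin φ = 0.234460, cos φ = 0.972126, sin λ = 0.995170, cos λ = -0.098167.
North component: ΔN = −sin φ cos λ·ΔX − sin φ sin λ·ΔY + cos φ·ΔZ = −(0.234460)(-0.098167)(-268) − (0.234460)(0.995170)(-564) + (0.972126)(26) = 150.70 m.
1° of latitude spans πR/180 = 111317 m, so Δφ = 150.70 / 111317 × 3600 = 4.874″.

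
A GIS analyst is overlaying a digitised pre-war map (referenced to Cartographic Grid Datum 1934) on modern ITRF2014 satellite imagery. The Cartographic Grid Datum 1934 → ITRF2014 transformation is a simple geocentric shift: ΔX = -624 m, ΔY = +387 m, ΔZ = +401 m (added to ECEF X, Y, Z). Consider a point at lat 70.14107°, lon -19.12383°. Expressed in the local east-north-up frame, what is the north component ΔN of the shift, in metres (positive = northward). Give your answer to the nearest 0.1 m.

The local north axis is (−sin φ cos λ, −sin φ sin λ, cos φ), giving ΔN = 554.503 + 119.246 + 136.222 = 809.97 m.

ΔN = 810.0 m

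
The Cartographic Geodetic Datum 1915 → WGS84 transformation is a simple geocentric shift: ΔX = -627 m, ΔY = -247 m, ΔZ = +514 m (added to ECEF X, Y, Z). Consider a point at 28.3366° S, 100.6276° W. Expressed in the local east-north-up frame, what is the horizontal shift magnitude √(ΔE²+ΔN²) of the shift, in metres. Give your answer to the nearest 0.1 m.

At φ = -28.3366°, λ = -100.6276°: sin φ = -0.474651, cos φ = 0.880174, sin λ = -0.982847, cos λ = -0.184425.
ΔE = −sin λ·ΔX + cos λ·ΔY = −(-0.982847)·(-627) + (-0.184425)·(-247) = -570.69 m.
ΔN = −sin φ cos λ·ΔX − sin φ sin λ·ΔY + cos φ·ΔZ = −(-0.474651)(-0.184425)(-627) − (-0.474651)(-0.982847)(-247) + (0.880174)(514) = 622.52 m.
Horizontal magnitude = √(ΔE² + ΔN²) = √((-570.69)² + 622.52²) = 844.53 m.

844.5 m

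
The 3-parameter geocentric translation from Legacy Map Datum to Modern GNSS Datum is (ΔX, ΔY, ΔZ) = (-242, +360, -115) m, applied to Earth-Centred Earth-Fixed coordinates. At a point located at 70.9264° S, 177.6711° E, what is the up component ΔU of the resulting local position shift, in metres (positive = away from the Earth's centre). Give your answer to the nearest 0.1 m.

At φ = -70.9264°, λ = 177.6711°: sin φ = -0.945100, cos φ = 0.326782, sin λ = 0.040636, cos λ = -0.999174.
ΔU = cos φ cos λ·ΔX + cos φ sin λ·ΔY + sin φ·ΔZ = (0.326782)(-0.999174)(-242) + (0.326782)(0.040636)(360) + (-0.945100)(-115) = 192.48 m.

ΔU = 192.5 m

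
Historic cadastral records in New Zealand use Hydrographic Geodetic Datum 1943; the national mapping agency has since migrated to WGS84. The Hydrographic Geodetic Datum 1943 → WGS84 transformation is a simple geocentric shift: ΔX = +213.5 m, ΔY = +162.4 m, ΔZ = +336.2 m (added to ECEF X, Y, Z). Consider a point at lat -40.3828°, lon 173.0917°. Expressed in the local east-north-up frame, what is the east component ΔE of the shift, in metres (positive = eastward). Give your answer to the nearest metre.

At φ = -40.3828°, λ = 173.0917°: sin φ = -0.647891, cos φ = 0.761733, sin λ = 0.120281, cos λ = -0.992740.
ΔE = −sin λ·ΔX + cos λ·ΔY = −(0.120281)·(213.5) + (-0.992740)·(162.4) = -186.90 m.

ΔE = -187 m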